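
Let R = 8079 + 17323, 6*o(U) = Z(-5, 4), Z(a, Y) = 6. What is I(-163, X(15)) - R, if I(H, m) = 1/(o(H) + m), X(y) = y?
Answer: -406431/16 ≈ -25402.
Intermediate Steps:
o(U) = 1 (o(U) = (1/6)*6 = 1)
I(H, m) = 1/(1 + m)
R = 25402
I(-163, X(15)) - R = 1/(1 + 15) - 1*25402 = 1/16 - 25402 = -406431/16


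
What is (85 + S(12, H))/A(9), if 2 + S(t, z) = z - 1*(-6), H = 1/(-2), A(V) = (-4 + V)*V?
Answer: 59/30 ≈ 1.9667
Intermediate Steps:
A(V) = V*(-4 + V)
H = -½ ≈ -0.50000
S(t, z) = 4 + z (S(t, z) = -2 + (z - 1*(-6)) = -2 + (z + 6) = -2 + (6 + z) = 4 + z)
(85 + S(12, H))/A(9) = (85 + (4 - ½))/((9*(-4 + 9))) = (85 + 7/2)/((9*5)) = (177/2)/45 = (1/45)*(177/2) = 59/30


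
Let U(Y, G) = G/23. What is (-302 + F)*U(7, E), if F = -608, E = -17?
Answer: 15470/23 ≈ 672.61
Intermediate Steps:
U(Y, G) = G/23 (U(Y, G) = G*(1/23) = G/23)
(-302 + F)*U(7, E) = (-302 - 608)*((1/23)*(-17)) = -910*(-17/23) = 15470/23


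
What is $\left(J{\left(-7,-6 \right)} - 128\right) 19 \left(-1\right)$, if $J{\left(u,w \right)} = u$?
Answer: $2565$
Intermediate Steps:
$\left(J{\left(-7,-6 \right)} - 128\right) 19 \left(-1\right) = \left(-7 - 128\right) 19 \left(-1\right) = \left(-135\right) \left(-19\right) = 2565$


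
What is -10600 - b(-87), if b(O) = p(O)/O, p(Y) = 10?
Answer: -922190/87 ≈ -10600.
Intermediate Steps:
b(O) = 10/O
-10600 - b(-87) = -10600 - 10/(-87) = -10600 - 10*(-1)/87 = -10600 - 1*(-10/87) = -10600 + 10/87 = -922190/87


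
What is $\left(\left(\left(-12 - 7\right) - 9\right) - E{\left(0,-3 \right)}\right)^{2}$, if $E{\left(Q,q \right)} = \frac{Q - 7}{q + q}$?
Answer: $\frac{30625}{36} \approx 850.69$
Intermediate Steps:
$E{\left(Q,q \right)} = \frac{-7 + Q}{2 q}$
$\left(\left(\left(-12 - 7\right) - 9\right) - E{\left(0,-3 \right)}\right)^{2} = \left(\left(\left(-12 - 7\right) - 9\right) - \frac{-7 + 0}{2 \left(-3\right)}\right)^{2} = \left(\left(-19 - 9\right) - \frac{1}{2} \left(- \frac{1}{3}\right) \left(-7\right)\right)^{2} = \left(-28 - \frac{7}{6}\right)^{2} = \left(- \frac{175}{6}\right)^{2} = \frac{30625}{36}$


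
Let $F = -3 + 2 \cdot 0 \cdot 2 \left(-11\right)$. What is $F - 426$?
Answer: $-429$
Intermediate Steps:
$F = -3$ ($F = -3 + 0 \cdot 2 \left(-11\right) = -3 + 0 \left(-11\right) = -3 + 0 = -3$)
$F - 426 = -3 - 426 = -429$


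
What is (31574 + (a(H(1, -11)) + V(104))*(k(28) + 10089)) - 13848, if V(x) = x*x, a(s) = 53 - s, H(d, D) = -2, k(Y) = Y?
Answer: 109999633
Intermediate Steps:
V(x) = x²
(31574 + (a(H(1, -11)) + V(104))*(k(28) + 10089)) - 13848 = (31574 + ((53 - 1*(-2)) + 104²)*(28 + 10089)) - 13848 = (31574 + ((53 + 2) + 10816)*10117) - 13848 = (31574 + (55 + 10816)*10117) - 13848 = (31574 + 10871*10117) - 13848 = (31574 + 109981907) - 13848 = 110013481 - 13848 = 109999633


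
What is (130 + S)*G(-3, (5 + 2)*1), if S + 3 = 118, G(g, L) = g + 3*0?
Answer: -735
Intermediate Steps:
G(g, L) = g (G(g, L) = g + 0 = g)
S = 115 (S = -3 + 118 = 115)
(130 + S)*G(-3, (5 + 2)*1) = (130 + 115)*(-3) = 245*(-3) = -735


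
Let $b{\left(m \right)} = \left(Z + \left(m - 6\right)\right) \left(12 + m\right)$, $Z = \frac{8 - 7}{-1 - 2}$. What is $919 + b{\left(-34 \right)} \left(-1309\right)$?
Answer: $- \frac{3481801}{3} \approx -1.1606 \cdot 10^{6}$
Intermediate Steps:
$Z = - \frac{1}{3}$ ($Z = 1 \frac{1}{-3} = 1 \left(- \frac{1}{3}\right) = - \frac{1}{3} \approx -0.33333$)
$b{\left(m \right)} = \left(12 + m\right) \left(- \frac{19}{3} + m\right)$ ($b{\left(m \right)} = \left(- \frac{1}{3} + \left(m - 6\right)\right) \left(12 + m\right) = \left(- \frac{1}{3} + \left(-6 + m\right)\right) \left(12 + m\right) = \left(- \frac{19}{3} + m\right) \left(12 + m\right) = \left(12 + m\right) \left(- \frac{19}{3} + m\right)$)
$919 + b{\left(-34 \right)} \left(-1309\right) = 919 + \left(-76 + \left(-34\right)^{2} + \frac{17}{3} \left(-34\right)\right) \left(-1309\right) = 919 + \left(-76 + 1156 - \frac{578}{3}\right) \left(-1309\right) = 919 + \frac{2662}{3} \left(-1309\right) = 919 - \frac{3484558}{3} = - \frac{3481801}{3}$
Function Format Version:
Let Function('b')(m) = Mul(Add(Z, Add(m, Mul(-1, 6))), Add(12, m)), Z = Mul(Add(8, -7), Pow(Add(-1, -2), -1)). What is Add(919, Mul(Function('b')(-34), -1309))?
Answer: Rational(-3481801, 3) ≈ -1.1606e+6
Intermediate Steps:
Z = Rational(-1, 3) (Z = Mul(1, Pow(-3, -1)) = Mul(1, Rational(-1, 3)) = Rational(-1, 3) ≈ -0.33333)
Function('b')(m) = Mul(Add(12, m), Add(Rational(-19, 3), m)) (Function('b')(m) = Mul(Add(Rational(-1, 3), Add(m, Mul(-1, 6))), Add(12, m)) = Mul(Add(Rational(-1, 3), Add(m, -6)), Add(12, m)) = Mul(Add(Rational(-1, 3), Add(-6, m)), Add(12, m)) = Mul(Add(Rational(-19, 3), m), Add(12, m)) = Mul(Add(12, m), Add(Rational(-19, 3), m)))
Add(919, Mul(Function('b')(-34), -1309)) = Add(919, Mul(Add(-76, Pow(-34, 2), Mul(Rational(17, 3), -34)), -1309)) = Add(919, Mul(Add(-76, 1156, Rational(-578, 3)), -1309)) = Add(919, Mul(Rational(2662, 3), -1309)) = Add(919, Rational(-3484558, 3)) = Rational(-3481801, 3)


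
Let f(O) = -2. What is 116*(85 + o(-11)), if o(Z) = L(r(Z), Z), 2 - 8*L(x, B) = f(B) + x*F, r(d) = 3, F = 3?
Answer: 19575/2 ≈ 9787.5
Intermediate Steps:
L(x, B) = 1/2 - 3*x/8 (L(x, B) = 1/4 - (-2 + x*3)/8 = 1/4 - (-2 + 3*x)/8 = 1/4 + (1/4 - 3*x/8) = 1/2 - 3*x/8)
o(Z) = -5/8 (o(Z) = 1/2 - 3/8*3 = 1/2 - 9/8 = -5/8)
116*(85 + o(-11)) = 116*(85 - 5/8) = 116*(675/8) = 19575/2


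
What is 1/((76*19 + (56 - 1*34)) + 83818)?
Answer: 1/85284 ≈ 1.1726e-5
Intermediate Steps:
1/((76*19 + (56 - 1*34)) + 83818) = 1/((1444 + (56 - 34)) + 83818) = 1/((1444 + 22) + 83818) = 1/(1466 + 83818) = 1/85284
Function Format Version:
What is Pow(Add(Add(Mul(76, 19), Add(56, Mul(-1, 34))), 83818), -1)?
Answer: Rational(1, 85284) ≈ 1.1726e-5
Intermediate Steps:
Pow(Add(Add(Mul(76, 19), Add(56, Mul(-1, 34))), 83818), -1) = Pow(Add(Add(1444, Add(56, -34)), 83818), -1) = Pow(Add(Add(1444, 22), 83818), -1) = Pow(Add(1466, 83818), -1) = Pow(85284, -1) = Rational(1, 85284)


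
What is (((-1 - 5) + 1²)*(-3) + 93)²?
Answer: 11664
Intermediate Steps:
(((-1 - 5) + 1²)*(-3) + 93)² = ((-6 + 1)*(-3) + 93)² = (-5*(-3) + 93)² = (15 + 93)² = 108² = 11664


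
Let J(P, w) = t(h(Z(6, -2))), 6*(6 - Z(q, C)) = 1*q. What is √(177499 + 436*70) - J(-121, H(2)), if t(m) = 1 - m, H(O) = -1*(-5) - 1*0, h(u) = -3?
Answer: -4 + √208019 ≈ 452.09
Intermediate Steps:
Z(q, C) = 6 - q/6
H(O) = 5 (H(O) = 5 + 0 = 5)
J(P, w) = 4 (J(P, w) = 1 - 1*(-3) = 1 + 3 = 4)
√(177499 + 436*70) - J(-121, H(2)) = √(177499 + 436*70) - 1*4 = √(177499 + 30520) - 4 = √208019 - 4 = -4 + √208019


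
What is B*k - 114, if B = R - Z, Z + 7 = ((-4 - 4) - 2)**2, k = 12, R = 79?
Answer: -282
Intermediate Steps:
Z = 93 (Z = -7 + ((-4 - 4) - 2)**2 = -7 + (-8 - 2)**2 = -7 + (-10)**2 = -7 + 100 = 93)
B = -14 (B = 79 - 1*93 = 79 - 93 = -14)
B*k - 114 = -14*12 - 114 = -168 - 114 = -282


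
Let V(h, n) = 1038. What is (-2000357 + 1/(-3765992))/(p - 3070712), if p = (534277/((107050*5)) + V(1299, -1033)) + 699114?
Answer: 2016107028878680625/2389223856509586108 ≈ 0.84383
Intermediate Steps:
p = 374756892277/535250 (p = (534277/((107050*5)) + 1038) + 699114 = (534277/535250 + 1038) + 699114 = 556123777/535250 + 699114 = 374756892277/535250 ≈ 7.0015e+5)
(-2000357 + 1/(-3765992))/(p - 3070712) = (-2000357 + 1/(-3765992))/(374756892277/535250 - 3070712) = (-2000357 - 1/3765992)/(-1268841705723/535250) = -7533328459145/3765992*(-535250/1268841705723) = 2016107028878680625/2389223856509586108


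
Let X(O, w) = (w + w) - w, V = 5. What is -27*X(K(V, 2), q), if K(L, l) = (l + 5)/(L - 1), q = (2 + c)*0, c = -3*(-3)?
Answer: 0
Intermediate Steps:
c = 9
q = 0 (q = (2 + 9)*0 = 11*0 = 0)
K(L, l) = (5 + l)/(-1 + L)
X(O, w) = w (X(O, w) = 2*w - w = w)
-27*X(K(V, 2), q) = -27*0 = 0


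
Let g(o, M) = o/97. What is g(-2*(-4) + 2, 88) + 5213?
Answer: 505671/97 ≈ 5213.1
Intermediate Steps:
g(o, M) = o/97 (g(o, M) = o*(1/97) = o/97)
g(-2*(-4) + 2, 88) + 5213 = (-2*(-4) + 2)/97 + 5213 = (8 + 2)/97 + 5213 = (1/97)*10 + 5213 = 10/97 + 5213 = 505671/97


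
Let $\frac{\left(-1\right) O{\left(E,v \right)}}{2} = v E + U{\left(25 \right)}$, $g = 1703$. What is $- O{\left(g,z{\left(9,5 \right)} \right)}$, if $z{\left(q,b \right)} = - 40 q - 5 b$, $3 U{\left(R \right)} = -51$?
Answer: $-1311344$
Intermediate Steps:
$U{\left(R \right)} = -17$ ($U{\left(R \right)} = \frac{1}{3} \left(-51\right) = -17$)
$O{\left(E,v \right)} = 34 - 2 E v$ ($O{\left(E,v \right)} = - 2 \left(v E - 17\right) = - 2 \left(E v - 17\right) = - 2 \left(-17 + E v\right) = 34 - 2 E v$)
$- O{\left(g,z{\left(9,5 \right)} \right)} = - (34 - 3406 \left(\left(-40\right) 9 - 25\right)) = - (34 - 3406 \left(-360 - 25\right)) = - (34 - 3406 \left(-385\right)) = - (34 + 1311310) = \left(-1\right) 1311344 = -1311344$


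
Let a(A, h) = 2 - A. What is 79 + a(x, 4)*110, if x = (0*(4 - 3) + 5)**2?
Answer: -2451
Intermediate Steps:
x = 25 (x = (0*1 + 5)**2 = (0 + 5)**2 = 5**2 = 25)
79 + a(x, 4)*110 = 79 + (2 - 1*25)*110 = 79 + (2 - 25)*110 = 79 - 23*110 = 79 - 2530 = -2451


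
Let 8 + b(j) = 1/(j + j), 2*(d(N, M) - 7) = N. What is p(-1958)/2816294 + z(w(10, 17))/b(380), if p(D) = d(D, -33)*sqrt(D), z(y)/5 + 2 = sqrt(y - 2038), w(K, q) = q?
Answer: 7600/6079 - 3800*I*sqrt(2021)/6079 - 486*I*sqrt(1958)/1408147 ≈ 1.2502 - 28.117*I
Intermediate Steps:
d(N, M) = 7 + N/2
z(y) = -10 + 5*sqrt(-2038 + y) (z(y) = -10 + 5*sqrt(y - 2038) = -10 + 5*sqrt(-2038 + y))
b(j) = -8 + 1/(2*j) (b(j) = -8 + 1/(j + j) = -8 + 1/(2*j))
p(D) = sqrt(D)*(7 + D/2) (p(D) = (7 + D/2)*sqrt(D) = sqrt(D)*(7 + D/2))
p(-1958)/2816294 + z(w(10, 17))/b(380) = (sqrt(-1958)*(14 - 1958)/2)/2816294 + (-10 + 5*sqrt(-2038 + 17))/(-8 + (1/2)/380) = ((1/2)*(I*sqrt(1958))*(-1944))*(1/2816294) + (-10 + 5*sqrt(-2021))/(-8 + (1/2)*(1/380)) = -972*I*sqrt(1958)*(1/2816294) + (-10 + 5*(I*sqrt(2021)))/(-8 + 1/760) = -486*I*sqrt(1958)/1408147 + (-10 + 5*I*sqrt(2021))/(-6079/760) = -486*I*sqrt(1958)/1408147 + (-10 + 5*I*sqrt(2021))*(-760/6079) = -486*I*sqrt(1958)/1408147 + (7600/6079 - 3800*I*sqrt(2021)/6079) = 7600/6079 - 3800*I*sqrt(2021)/6079 - 486*I*sqrt(1958)/1408147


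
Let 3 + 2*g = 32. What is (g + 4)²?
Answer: 1369/4 ≈ 342.25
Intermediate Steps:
g = 29/2 (g = -3/2 + (½)*32 = -3/2 + 16 = 29/2 ≈ 14.500)
(g + 4)² = (29/2 + 4)² = (37/2)² = 1369/4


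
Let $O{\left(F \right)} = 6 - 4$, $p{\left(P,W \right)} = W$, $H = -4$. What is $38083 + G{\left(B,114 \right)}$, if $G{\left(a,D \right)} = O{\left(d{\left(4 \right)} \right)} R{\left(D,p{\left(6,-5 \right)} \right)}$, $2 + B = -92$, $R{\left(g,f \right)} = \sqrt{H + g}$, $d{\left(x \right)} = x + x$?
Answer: $38083 + 2 \sqrt{110} \approx 38104.0$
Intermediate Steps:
$d{\left(x \right)} = 2 x$
$R{\left(g,f \right)} = \sqrt{-4 + g}$
$B = -94$ ($B = -2 - 92 = -94$)
$O{\left(F \right)} = 2$ ($O{\left(F \right)} = 6 - 4 = 2$)
$G{\left(a,D \right)} = 2 \sqrt{-4 + D}$
$38083 + G{\left(B,114 \right)} = 38083 + 2 \sqrt{-4 + 114} = 38083 + 2 \sqrt{110}$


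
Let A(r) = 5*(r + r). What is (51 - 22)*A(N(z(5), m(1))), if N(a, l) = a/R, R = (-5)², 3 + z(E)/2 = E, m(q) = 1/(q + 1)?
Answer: 232/5 ≈ 46.400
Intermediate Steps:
m(q) = 1/(1 + q)
z(E) = -6 + 2*E
R = 25
N(a, l) = a/25
A(r) = 10*r (A(r) = 5*(2*r) = 10*r)
(51 - 22)*A(N(z(5), m(1))) = (51 - 22)*(10*((-6 + 2*5)/25)) = 29*(10*((-6 + 10)/25)) = 29*(10*((1/25)*4)) = 29*(10*(4/25)) = 29*(8/5) = 232/5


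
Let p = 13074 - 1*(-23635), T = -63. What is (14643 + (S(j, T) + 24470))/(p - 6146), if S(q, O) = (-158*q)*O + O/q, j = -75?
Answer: -17685904/764075 ≈ -23.147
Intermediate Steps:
S(q, O) = O/q - 158*O*q (S(q, O) = -158*O*q + O/q = O/q - 158*O*q)
p = 36709 (p = 13074 + 23635 = 36709)
(14643 + (S(j, T) + 24470))/(p - 6146) = (14643 + ((-63/(-75) - 158*(-63)*(-75)) + 24470))/(36709 - 6146) = (14643 + ((-63*(-1/75) - 746550) + 24470))/30563 = (14643 + ((21/25 - 746550) + 24470))*(1/30563) = (14643 + (-18663729/25 + 24470))*(1/30563) = (14643 - 18051979/25)*(1/30563) = -17685904/25*1/30563 = -17685904/764075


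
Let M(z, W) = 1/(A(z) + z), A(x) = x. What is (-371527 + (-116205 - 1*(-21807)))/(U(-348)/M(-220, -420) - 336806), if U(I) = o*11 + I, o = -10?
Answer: 465925/135286 ≈ 3.4440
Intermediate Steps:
M(z, W) = 1/(2*z) (M(z, W) = 1/(z + z) = 1/(2*z))
U(I) = -110 + I (U(I) = -10*11 + I = -110 + I)
(-371527 + (-116205 - 1*(-21807)))/(U(-348)/M(-220, -420) - 336806) = (-371527 + (-116205 - 1*(-21807)))/((-110 - 348)/(((½)/(-220))) - 336806) = (-371527 + (-116205 + 21807))/(-458/((½)*(-1/220)) - 336806) = (-371527 - 94398)/(-458/(-1/440) - 336806) = -465925/(-458*(-440) - 336806) = -465925/(201520 - 336806) = -465925/(-135286) = -465925*(-1/135286) = 465925/135286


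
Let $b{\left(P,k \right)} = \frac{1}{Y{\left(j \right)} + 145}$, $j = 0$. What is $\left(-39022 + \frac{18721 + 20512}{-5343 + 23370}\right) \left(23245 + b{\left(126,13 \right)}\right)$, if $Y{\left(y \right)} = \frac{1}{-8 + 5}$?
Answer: $- \frac{7096237957418213}{7823718} \approx -9.0702 \cdot 10^{8}$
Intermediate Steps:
$Y{\left(y \right)} = - \frac{1}{3}$ ($Y{\left(y \right)} = \frac{1}{-3} = - \frac{1}{3}$)
$b{\left(P,k \right)} = \frac{3}{434}$ ($b{\left(P,k \right)} = \frac{1}{- \frac{1}{3} + 145} = \frac{1}{\frac{434}{3}} = \frac{3}{434}$)
$\left(-39022 + \frac{18721 + 20512}{-5343 + 23370}\right) \left(23245 + b{\left(126,13 \right)}\right) = \left(-39022 + \frac{18721 + 20512}{-5343 + 23370}\right) \left(23245 + \frac{3}{434}\right) = \left(-39022 + \frac{39233}{18027}\right) \frac{10088333}{434} = \left(- \frac{703410361}{18027}\right) \frac{10088333}{434} = - \frac{7096237957418213}{7823718}$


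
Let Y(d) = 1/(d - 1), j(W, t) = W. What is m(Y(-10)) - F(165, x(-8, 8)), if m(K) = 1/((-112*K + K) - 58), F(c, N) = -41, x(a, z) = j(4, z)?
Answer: 21596/527 ≈ 40.979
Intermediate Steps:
x(a, z) = 4
Y(d) = 1/(-1 + d)
m(K) = 1/(-58 - 111*K) (m(K) = 1/(-111*K - 58) = 1/(-58 - 111*K))
m(Y(-10)) - F(165, x(-8, 8)) = -1/(58 + 111/(-1 - 10)) - 1*(-41) = -1/(58 + 111/(-11)) + 41 = -1/(58 + 111*(-1/11)) + 41 = -1/(58 - 111/11) + 41 = -1/527/11 + 41 = -1*11/527 + 41 = -11/527 + 41 = 21596/527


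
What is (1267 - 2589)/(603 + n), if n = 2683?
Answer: -661/1643 ≈ -0.40231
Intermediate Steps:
(1267 - 2589)/(603 + n) = (1267 - 2589)/(603 + 2683) = -1322/3286 = -1322*1/3286 = -661/1643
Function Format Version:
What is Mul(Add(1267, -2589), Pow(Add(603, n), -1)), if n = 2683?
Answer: Rational(-661, 1643) ≈ -0.40231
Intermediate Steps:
Mul(Add(1267, -2589), Pow(Add(603, n), -1)) = Mul(Add(1267, -2589), Pow(Add(603, 2683), -1)) = Mul(-1322, Pow(3286, -1)) = Mul(-1322, Rational(1, 3286)) = Rational(-661, 1643)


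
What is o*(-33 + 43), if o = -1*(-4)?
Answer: 40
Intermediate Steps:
o = 4
o*(-33 + 43) = 4*(-33 + 43) = 4*10 = 40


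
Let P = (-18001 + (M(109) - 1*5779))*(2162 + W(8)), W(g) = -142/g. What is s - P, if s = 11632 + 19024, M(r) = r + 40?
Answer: 202805711/4 ≈ 5.0701e+7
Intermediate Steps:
M(r) = 40 + r
s = 30656
P = -202683087/4 (P = (-18001 + ((40 + 109) - 1*5779))*(2162 - 142/8) = (-18001 + (149 - 5779))*(2162 - 142*⅛) = (-18001 - 5630)*(2162 - 71/4) = -23631*8577/4 = -202683087/4 ≈ -5.0671e+7)
s - P = 30656 - 1*(-202683087/4) = 30656 + 202683087/4 = 202805711/4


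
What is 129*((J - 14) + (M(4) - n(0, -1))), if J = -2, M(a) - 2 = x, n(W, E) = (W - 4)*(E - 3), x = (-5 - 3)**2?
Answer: 4386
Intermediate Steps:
x = 64 (x = (-8)**2 = 64)
n(W, E) = (-4 + W)*(-3 + E)
M(a) = 66 (M(a) = 2 + 64 = 66)
129*((J - 14) + (M(4) - n(0, -1))) = 129*((-2 - 14) + (66 - (12 - 4*(-1) - 3*0 - 1*0))) = 129*(-16 + (66 - (12 + 4 + 0 + 0))) = 129*(-16 + (66 - 1*16)) = 129*(-16 + (66 - 16)) = 129*(-16 + 50) = 129*34 = 4386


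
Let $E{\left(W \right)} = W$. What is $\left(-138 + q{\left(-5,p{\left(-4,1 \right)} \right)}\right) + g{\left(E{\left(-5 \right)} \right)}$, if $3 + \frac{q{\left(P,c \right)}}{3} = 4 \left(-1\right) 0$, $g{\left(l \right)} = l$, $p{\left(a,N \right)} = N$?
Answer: $-152$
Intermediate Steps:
$q{\left(P,c \right)} = -9$ ($q{\left(P,c \right)} = -9 + 3 \cdot 4 \left(-1\right) 0 = -9 + 3 \left(\left(-4\right) 0\right) = -9 + 3 \cdot 0 = -9 + 0 = -9$)
$\left(-138 + q{\left(-5,p{\left(-4,1 \right)} \right)}\right) + g{\left(E{\left(-5 \right)} \right)} = \left(-138 - 9\right) - 5 = -147 - 5 = -152$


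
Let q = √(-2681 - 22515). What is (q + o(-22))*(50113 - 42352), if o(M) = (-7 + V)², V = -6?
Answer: 1311609 + 15522*I*√6299 ≈ 1.3116e+6 + 1.2319e+6*I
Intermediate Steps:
q = 2*I*√6299 (q = √(-25196) = 2*I*√6299 ≈ 158.73*I)
o(M) = 169 (o(M) = (-7 - 6)² = (-13)² = 169)
(q + o(-22))*(50113 - 42352) = (2*I*√6299 + 169)*(50113 - 42352) = (169 + 2*I*√6299)*7761 = 1311609 + 15522*I*√6299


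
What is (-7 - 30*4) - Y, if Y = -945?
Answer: 818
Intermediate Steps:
(-7 - 30*4) - Y = (-7 - 30*4) - 1*(-945) = (-7 - 120) + 945 = -127 + 945 = 818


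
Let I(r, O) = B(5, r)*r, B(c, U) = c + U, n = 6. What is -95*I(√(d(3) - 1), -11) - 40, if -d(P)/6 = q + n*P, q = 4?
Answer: 12595 - 475*I*√133 ≈ 12595.0 - 5478.0*I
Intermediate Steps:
B(c, U) = U + c
d(P) = -24 - 36*P (d(P) = -6*(4 + 6*P) = -24 - 36*P)
I(r, O) = r*(5 + r) (I(r, O) = (r + 5)*r = (5 + r)*r = r*(5 + r))
-95*I(√(d(3) - 1), -11) - 40 = -95*√((-24 - 36*3) - 1)*(5 + √((-24 - 36*3) - 1)) - 40 = -95*√((-24 - 108) - 1)*(5 + √((-24 - 108) - 1)) - 40 = -95*√(-132 - 1)*(5 + √(-132 - 1)) - 40 = -95*√(-133)*(5 + √(-133)) - 40 = -95*I*√133*(5 + I*√133) - 40 = -40 - 95*I*√133*(5 + I*√133)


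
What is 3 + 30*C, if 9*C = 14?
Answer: 149/3 ≈ 49.667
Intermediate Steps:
C = 14/9 (C = (⅑)*14 = 14/9 ≈ 1.5556)
3 + 30*C = 3 + 30*(14/9) = 3 + 140/3 = 149/3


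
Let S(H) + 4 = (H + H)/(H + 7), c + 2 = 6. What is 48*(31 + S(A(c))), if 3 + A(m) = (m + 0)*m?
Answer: 6792/5 ≈ 1358.4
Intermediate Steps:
c = 4 (c = -2 + 6 = 4)
A(m) = -3 + m² (A(m) = -3 + (m + 0)*m = -3 + m*m = -3 + m²)
S(H) = -4 + 2*H/(7 + H) (S(H) = -4 + (H + H)/(H + 7) = -4 + (2*H)/(7 + H) = -4 + 2*H/(7 + H))
48*(31 + S(A(c))) = 48*(31 + 2*(-14 - (-3 + 4²))/(7 + (-3 + 4²))) = 48*(31 + 2*(-14 - (-3 + 16))/(7 + (-3 + 16))) = 48*(31 + 2*(-14 - 1*13)/(7 + 13)) = 48*(31 + 2*(-14 - 13)/20) = 48*(31 + 2*(1/20)*(-27)) = 48*(31 - 27/10) = 48*(283/10) = 6792/5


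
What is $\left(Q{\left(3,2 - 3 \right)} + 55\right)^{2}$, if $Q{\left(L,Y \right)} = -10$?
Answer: $2025$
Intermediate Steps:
$\left(Q{\left(3,2 - 3 \right)} + 55\right)^{2} = \left(-10 + 55\right)^{2} = 45^{2} = 2025$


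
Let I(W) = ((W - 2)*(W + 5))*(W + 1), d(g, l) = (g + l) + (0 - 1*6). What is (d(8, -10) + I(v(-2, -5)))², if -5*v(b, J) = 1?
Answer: 4227136/15625 ≈ 270.54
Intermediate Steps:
d(g, l) = -6 + g + l (d(g, l) = (g + l) + (0 - 6) = (g + l) - 6 = -6 + g + l)
v(b, J) = -⅕ (v(b, J) = -⅕*1 = -⅕)
I(W) = (1 + W)*(-2 + W)*(5 + W) (I(W) = ((-2 + W)*(5 + W))*(1 + W) = (1 + W)*(-2 + W)*(5 + W))
(d(8, -10) + I(v(-2, -5)))² = ((-6 + 8 - 10) + (-10 + (-⅕)³ - 7*(-⅕) + 4*(-⅕)²))² = (-8 + (-10 - 1/125 + 7/5 + 4*(1/25)))² = (-8 + (-10 - 1/125 + 7/5 + 4/25))² = (-8 - 1056/125)² = (-2056/125)² = 4227136/15625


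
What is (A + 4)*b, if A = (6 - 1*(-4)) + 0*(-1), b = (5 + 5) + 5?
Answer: 210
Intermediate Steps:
b = 15 (b = 10 + 5 = 15)
A = 10 (A = (6 + 4) + 0 = 10 + 0 = 10)
(A + 4)*b = (10 + 4)*15 = 14*15 = 210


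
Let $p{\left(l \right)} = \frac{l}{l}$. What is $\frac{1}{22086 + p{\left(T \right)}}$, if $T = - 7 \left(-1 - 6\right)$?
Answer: $\frac{1}{22087} \approx 4.5275 \cdot 10^{-5}$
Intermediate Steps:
$T = 49$ ($T = \left(-7\right) \left(-7\right) = 49$)
$p{\left(l \right)} = 1$
$\frac{1}{22086 + p{\left(T \right)}} = \frac{1}{22086 + 1} = \frac{1}{22087}$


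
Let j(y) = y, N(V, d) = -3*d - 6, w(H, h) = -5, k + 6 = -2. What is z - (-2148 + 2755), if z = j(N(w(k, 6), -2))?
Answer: -607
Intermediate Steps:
k = -8 (k = -6 - 2 = -8)
N(V, d) = -6 - 3*d
z = 0 (z = -6 - 3*(-2) = -6 + 6 = 0)
z - (-2148 + 2755) = 0 - (-2148 + 2755) = 0 - 1*607 = 0 - 607 = -607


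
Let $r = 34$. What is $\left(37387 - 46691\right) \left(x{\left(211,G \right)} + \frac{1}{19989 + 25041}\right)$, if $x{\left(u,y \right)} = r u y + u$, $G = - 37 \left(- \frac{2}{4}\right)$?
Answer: $- \frac{27846117915452}{22515} \approx -1.2368 \cdot 10^{9}$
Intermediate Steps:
$G = \frac{37}{2}$ ($G = - 37 \left(\left(-2\right) \frac{1}{4}\right) = \left(-37\right) \left(- \frac{1}{2}\right) = \frac{37}{2} \approx 18.5$)
$x{\left(u,y \right)} = u + 34 u y$ ($x{\left(u,y \right)} = 34 u y + u = u + 34 u y$)
$\left(37387 - 46691\right) \left(x{\left(211,G \right)} + \frac{1}{19989 + 25041}\right) = \left(37387 - 46691\right) \left(211 \left(1 + 34 \cdot \frac{37}{2}\right) + \frac{1}{19989 + 25041}\right) = - 9304 \left(211 \left(1 + 629\right) + \frac{1}{45030}\right) = - 9304 \left(211 \cdot 630 + \frac{1}{45030}\right) = - 9304 \left(132930 + \frac{1}{45030}\right) = \left(-9304\right) \frac{5985837901}{45030} = - \frac{27846117915452}{22515}$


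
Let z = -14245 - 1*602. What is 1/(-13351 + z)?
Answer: -1/28198 ≈ -3.5463e-5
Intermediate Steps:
z = -14847 (z = -14245 - 602 = -14847)
1/(-13351 + z) = 1/(-13351 - 14847) = 1/(-28198) = -1/28198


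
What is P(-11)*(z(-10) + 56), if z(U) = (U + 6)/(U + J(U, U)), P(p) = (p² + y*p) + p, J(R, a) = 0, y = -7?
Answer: 52734/5 ≈ 10547.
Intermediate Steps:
P(p) = p² - 6*p (P(p) = (p² - 7*p) + p = p² - 6*p)
z(U) = (6 + U)/U (z(U) = (U + 6)/(U + 0) = (6 + U)/U)
P(-11)*(z(-10) + 56) = (-11*(-6 - 11))*((6 - 10)/(-10) + 56) = (-11*(-17))*(-⅒*(-4) + 56) = 187*(⅖ + 56) = 187*(282/5) = 52734/5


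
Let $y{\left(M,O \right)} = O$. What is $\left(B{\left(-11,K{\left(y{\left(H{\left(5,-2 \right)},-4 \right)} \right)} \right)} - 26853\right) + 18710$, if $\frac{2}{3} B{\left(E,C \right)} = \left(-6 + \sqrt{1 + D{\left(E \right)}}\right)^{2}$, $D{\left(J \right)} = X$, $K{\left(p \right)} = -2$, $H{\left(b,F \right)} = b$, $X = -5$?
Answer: $-8095 - 36 i \approx -8095.0 - 36.0 i$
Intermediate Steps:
$D{\left(J \right)} = -5$
$B{\left(E,C \right)} = \frac{3 \left(-6 + 2 i\right)^{2}}{2}$ ($B{\left(E,C \right)} = \frac{3 \left(-6 + \sqrt{1 - 5}\right)^{2}}{2} = \frac{3 \left(-6 + \sqrt{-4}\right)^{2}}{2} = \frac{3 \left(-6 + 2 i\right)^{2}}{2}$)
$\left(B{\left(-11,K{\left(y{\left(H{\left(5,-2 \right)},-4 \right)} \right)} \right)} - 26853\right) + 18710 = \left(\left(48 - 36 i\right) - 26853\right) + 18710 = \left(-26805 - 36 i\right) + 18710 = -8095 - 36 i$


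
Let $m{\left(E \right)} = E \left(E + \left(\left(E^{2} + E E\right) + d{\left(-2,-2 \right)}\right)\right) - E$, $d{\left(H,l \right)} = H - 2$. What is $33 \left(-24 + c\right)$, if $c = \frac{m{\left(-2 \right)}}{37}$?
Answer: $- \frac{29370}{37} \approx -793.78$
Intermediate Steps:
$d{\left(H,l \right)} = -2 + H$ ($d{\left(H,l \right)} = H - 2 = -2 + H$)
$m{\left(E \right)} = - E + E \left(-4 + E + 2 E^{2}\right)$ ($m{\left(E \right)} = E \left(E - \left(4 - E^{2} - E E\right)\right) - E = E \left(E + \left(\left(E^{2} + E^{2}\right) - 4\right)\right) - E = E \left(E + \left(2 E^{2} - 4\right)\right) - E = E \left(E + \left(-4 + 2 E^{2}\right)\right) - E = E \left(-4 + E + 2 E^{2}\right) - E = - E + E \left(-4 + E + 2 E^{2}\right)$)
$c = - \frac{2}{37}$ ($c = \frac{\left(-2\right) \left(-5 - 2 + 2 \left(-2\right)^{2}\right)}{37} = - 2 \left(-5 - 2 + 2 \cdot 4\right) \frac{1}{37} = - 2 \left(-5 - 2 + 8\right) \frac{1}{37} = \left(-2\right) 1 \cdot \frac{1}{37} = \left(-2\right) \frac{1}{37} = - \frac{2}{37} \approx -0.054054$)
$33 \left(-24 + c\right) = 33 \left(-24 - \frac{2}{37}\right) = 33 \left(- \frac{890}{37}\right) = - \frac{29370}{37}$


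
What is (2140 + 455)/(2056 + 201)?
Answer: 2595/2257 ≈ 1.1498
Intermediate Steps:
(2140 + 455)/(2056 + 201) = 2595/2257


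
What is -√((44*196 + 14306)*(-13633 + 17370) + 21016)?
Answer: -√85710426 ≈ -9258.0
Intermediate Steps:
-√((44*196 + 14306)*(-13633 + 17370) + 21016) = -√((8624 + 14306)*3737 + 21016) = -√(22930*3737 + 21016) = -√(85689410 + 21016) = -√85710426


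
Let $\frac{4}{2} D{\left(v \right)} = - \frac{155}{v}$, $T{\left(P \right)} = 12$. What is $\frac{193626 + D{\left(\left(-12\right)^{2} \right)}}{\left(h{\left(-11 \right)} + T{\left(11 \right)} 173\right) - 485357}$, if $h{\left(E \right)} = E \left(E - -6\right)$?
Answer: $- \frac{55764133}{139169088} \approx -0.40069$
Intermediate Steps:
$D{\left(v \right)} = - \frac{155}{2 v}$ ($D{\left(v \right)} = \frac{\left(-155\right) \frac{1}{v}}{2} = - \frac{155}{2 v}$)
$h{\left(E \right)} = E \left(6 + E\right)$ ($h{\left(E \right)} = E \left(E + 6\right) = E \left(6 + E\right)$)
$\frac{193626 + D{\left(\left(-12\right)^{2} \right)}}{\left(h{\left(-11 \right)} + T{\left(11 \right)} 173\right) - 485357} = \frac{193626 - \frac{155}{2 \left(-12\right)^{2}}}{\left(- 11 \left(6 - 11\right) + 12 \cdot 173\right) - 485357} = \frac{193626 - \frac{155}{2 \cdot 144}}{\left(\left(-11\right) \left(-5\right) + 2076\right) - 485357} = \frac{193626 - \frac{155}{288}}{\left(55 + 2076\right) - 485357} = \frac{193626 - \frac{155}{288}}{2131 - 485357} = \frac{55764133}{288 \left(-483226\right)} = \frac{55764133}{288} \left(- \frac{1}{483226}\right) = - \frac{55764133}{139169088}$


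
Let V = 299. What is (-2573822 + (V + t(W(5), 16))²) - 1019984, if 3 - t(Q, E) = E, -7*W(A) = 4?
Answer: -3512010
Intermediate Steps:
W(A) = -4/7 (W(A) = -⅐*4 = -4/7)
t(Q, E) = 3 - E
(-2573822 + (V + t(W(5), 16))²) - 1019984 = (-2573822 + (299 + (3 - 1*16))²) - 1019984 = (-2573822 + (299 + (3 - 16))²) - 1019984 = (-2573822 + (299 - 13)²) - 1019984 = (-2573822 + 286²) - 1019984 = (-2573822 + 81796) - 1019984 = -2492026 - 1019984 = -3512010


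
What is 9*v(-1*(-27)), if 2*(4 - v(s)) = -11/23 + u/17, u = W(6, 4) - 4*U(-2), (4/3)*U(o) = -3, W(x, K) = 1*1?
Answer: 27765/782 ≈ 35.505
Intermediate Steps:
W(x, K) = 1
U(o) = -9/4 (U(o) = (¾)*(-3) = -9/4)
u = 10 (u = 1 - 4*(-9/4) = 1 + 9 = 10)
v(s) = 3085/782 (v(s) = 4 - (-11/23 + 10/17)/2 = 4 - ½*43/391 = 4 - 43/782 = 3085/782)
9*v(-1*(-27)) = 9*(3085/782) = 27765/782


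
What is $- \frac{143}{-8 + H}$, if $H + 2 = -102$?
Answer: $\frac{143}{112} \approx 1.2768$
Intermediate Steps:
$H = -104$ ($H = -2 - 102 = -104$)
$- \frac{143}{-8 + H} = - \frac{143}{-8 - 104} = - \frac{143}{-112} = \left(-143\right) \left(- \frac{1}{112}\right) = \frac{143}{112}$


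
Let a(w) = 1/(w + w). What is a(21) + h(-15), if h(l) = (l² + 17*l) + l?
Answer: -1889/42 ≈ -44.976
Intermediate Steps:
h(l) = l² + 18*l
a(w) = 1/(2*w)
a(21) + h(-15) = (½)/21 - 15*(18 - 15) = (½)*(1/21) - 15*3 = 1/42 - 45 = -1889/42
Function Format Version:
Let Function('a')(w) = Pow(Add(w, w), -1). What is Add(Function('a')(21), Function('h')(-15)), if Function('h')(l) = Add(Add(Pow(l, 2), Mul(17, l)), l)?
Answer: Rational(-1889, 42) ≈ -44.976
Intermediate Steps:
Function('h')(l) = Add(Pow(l, 2), Mul(18, l))
Function('a')(w) = Mul(Rational(1, 2), Pow(w, -1)) (Function('a')(w) = Pow(Mul(2, w), -1) = Mul(Rational(1, 2), Pow(w, -1)))
Add(Function('a')(21), Function('h')(-15)) = Add(Mul(Rational(1, 2), Pow(21, -1)), Mul(-15, Add(18, -15))) = Add(Mul(Rational(1, 2), Rational(1, 21)), Mul(-15, 3)) = Add(Rational(1, 42), -45) = Rational(-1889, 42)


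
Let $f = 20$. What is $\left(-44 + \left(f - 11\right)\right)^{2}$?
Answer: $1225$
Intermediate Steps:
$\left(-44 + \left(f - 11\right)\right)^{2} = \left(-44 + \left(20 - 11\right)\right)^{2} = \left(-44 + 9\right)^{2} = \left(-35\right)^{2} = 1225$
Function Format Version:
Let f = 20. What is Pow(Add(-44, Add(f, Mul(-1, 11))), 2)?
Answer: 1225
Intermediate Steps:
Pow(Add(-44, Add(f, Mul(-1, 11))), 2) = Pow(Add(-44, Add(20, Mul(-1, 11))), 2) = Pow(Add(-44, Add(20, -11)), 2) = Pow(Add(-44, 9), 2) = Pow(-35, 2) = 1225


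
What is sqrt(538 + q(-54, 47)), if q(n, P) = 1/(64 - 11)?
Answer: sqrt(1511295)/53 ≈ 23.195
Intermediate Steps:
q(n, P) = 1/53
sqrt(538 + q(-54, 47)) = sqrt(538 + 1/53) = sqrt(28515/53) = sqrt(1511295)/53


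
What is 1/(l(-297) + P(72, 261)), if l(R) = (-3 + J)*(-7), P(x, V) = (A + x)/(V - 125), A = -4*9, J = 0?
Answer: 34/723 ≈ 0.047026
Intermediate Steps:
A = -36
P(x, V) = (-36 + x)/(-125 + V) (P(x, V) = (-36 + x)/(V - 125) = (-36 + x)/(-125 + V))
l(R) = 21 (l(R) = (-3 + 0)*(-7) = -3*(-7) = 21)
1/(l(-297) + P(72, 261)) = 1/(21 + (-36 + 72)/(-125 + 261)) = 1/(21 + 36/136) = 1/(21 + (1/136)*36) = 1/(21 + 9/34) = 1/(723/34) = 34/723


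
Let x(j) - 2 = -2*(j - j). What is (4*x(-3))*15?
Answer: 120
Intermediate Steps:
x(j) = 2 (x(j) = 2 - 2*(j - j) = 2 - 2*0 = 2 + 0 = 2)
(4*x(-3))*15 = (4*2)*15 = 8*15 = 120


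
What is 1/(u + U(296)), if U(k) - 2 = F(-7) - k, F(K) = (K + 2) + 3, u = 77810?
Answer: 1/77514 ≈ 1.2901e-5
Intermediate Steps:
F(K) = 5 + K (F(K) = (2 + K) + 3 = 5 + K)
U(k) = -k (U(k) = 2 + ((5 - 7) - k) = 2 + (-2 - k) = -k)
1/(u + U(296)) = 1/(77810 - 1*296) = 1/(77810 - 296) = 1/77514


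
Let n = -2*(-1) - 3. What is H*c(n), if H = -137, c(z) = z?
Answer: 137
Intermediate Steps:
n = -1 (n = 2 - 3 = -1)
H*c(n) = -137*(-1) = 137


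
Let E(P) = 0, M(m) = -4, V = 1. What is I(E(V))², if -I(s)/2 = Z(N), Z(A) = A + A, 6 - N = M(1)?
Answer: 1600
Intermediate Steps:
N = 10 (N = 6 - 1*(-4) = 6 + 4 = 10)
Z(A) = 2*A
I(s) = -40 (I(s) = -4*10 = -2*20 = -40)
I(E(V))² = (-40)² = 1600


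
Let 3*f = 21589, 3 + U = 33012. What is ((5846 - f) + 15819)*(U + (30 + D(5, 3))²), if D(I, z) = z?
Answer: 493352596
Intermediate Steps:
U = 33009 (U = -3 + 33012 = 33009)
f = 21589/3 (f = (⅓)*21589 = 21589/3 ≈ 7196.3)
((5846 - f) + 15819)*(U + (30 + D(5, 3))²) = ((5846 - 1*21589/3) + 15819)*(33009 + (30 + 3)²) = ((5846 - 21589/3) + 15819)*(33009 + 33²) = (-4051/3 + 15819)*(33009 + 1089) = (43406/3)*34098 = 493352596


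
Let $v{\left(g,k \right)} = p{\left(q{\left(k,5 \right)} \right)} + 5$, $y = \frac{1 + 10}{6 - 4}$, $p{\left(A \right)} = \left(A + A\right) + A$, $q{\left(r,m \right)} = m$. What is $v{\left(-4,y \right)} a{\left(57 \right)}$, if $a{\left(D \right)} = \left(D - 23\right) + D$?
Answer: $1820$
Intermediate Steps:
$p{\left(A \right)} = 3 A$ ($p{\left(A \right)} = 2 A + A = 3 A$)
$y = \frac{11}{2} \approx 5.5$
$v{\left(g,k \right)} = 20$ ($v{\left(g,k \right)} = 3 \cdot 5 + 5 = 15 + 5 = 20$)
$a{\left(D \right)} = -23 + 2 D$ ($a{\left(D \right)} = \left(-23 + D\right) + D = -23 + 2 D$)
$v{\left(-4,y \right)} a{\left(57 \right)} = 20 \left(-23 + 2 \cdot 57\right) = 20 \left(-23 + 114\right) = 20 \cdot 91 = 1820$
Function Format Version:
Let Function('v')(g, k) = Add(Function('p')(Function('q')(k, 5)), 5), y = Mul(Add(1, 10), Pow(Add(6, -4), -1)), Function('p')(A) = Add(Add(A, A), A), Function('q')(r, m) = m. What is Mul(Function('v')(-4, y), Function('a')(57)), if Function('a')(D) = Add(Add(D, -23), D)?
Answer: 1820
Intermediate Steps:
Function('p')(A) = Mul(3, A) (Function('p')(A) = Add(Mul(2, A), A) = Mul(3, A))
y = Rational(11, 2) (y = Mul(11, Pow(2, -1)) = Mul(11, Rational(1, 2)) = Rational(11, 2) ≈ 5.5000)
Function('v')(g, k) = 20 (Function('v')(g, k) = Add(Mul(3, 5), 5) = Add(15, 5) = 20)
Function('a')(D) = Add(-23, Mul(2, D)) (Function('a')(D) = Add(Add(-23, D), D) = Add(-23, Mul(2, D)))
Mul(Function('v')(-4, y), Function('a')(57)) = Mul(20, Add(-23, Mul(2, 57))) = Mul(20, Add(-23, 114)) = Mul(20, 91) = 1820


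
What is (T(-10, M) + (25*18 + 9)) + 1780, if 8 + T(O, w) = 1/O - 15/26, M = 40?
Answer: 144971/65 ≈ 2230.3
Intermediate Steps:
T(O, w) = -223/26 + 1/O (T(O, w) = -8 + (1/O - 15/26) = -8 + (-15/26 + 1/O) = -223/26 + 1/O)
(T(-10, M) + (25*18 + 9)) + 1780 = ((-223/26 + 1/(-10)) + (25*18 + 9)) + 1780 = ((-223/26 - ⅒) + (450 + 9)) + 1780 = (-564/65 + 459) + 1780 = 29271/65 + 1780 = 144971/65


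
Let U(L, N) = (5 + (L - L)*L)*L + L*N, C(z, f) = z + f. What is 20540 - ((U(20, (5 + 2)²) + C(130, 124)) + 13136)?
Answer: 6070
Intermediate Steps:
C(z, f) = f + z
U(L, N) = 5*L + L*N (U(L, N) = (5 + 0*L)*L + L*N = (5 + 0)*L + L*N = 5*L + L*N)
20540 - ((U(20, (5 + 2)²) + C(130, 124)) + 13136) = 20540 - ((20*(5 + (5 + 2)²) + (124 + 130)) + 13136) = 20540 - ((20*(5 + 7²) + 254) + 13136) = 20540 - ((20*(5 + 49) + 254) + 13136) = 20540 - ((20*54 + 254) + 13136) = 20540 - ((1080 + 254) + 13136) = 20540 - (1334 + 13136) = 20540 - 1*14470 = 20540 - 14470 = 6070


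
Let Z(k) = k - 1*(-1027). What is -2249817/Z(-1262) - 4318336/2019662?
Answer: 2271427546447/237310285 ≈ 9571.5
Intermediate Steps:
Z(k) = 1027 + k (Z(k) = k + 1027 = 1027 + k)
-2249817/Z(-1262) - 4318336/2019662 = -2249817/(1027 - 1262) - 4318336/2019662 = -2249817/(-235) - 4318336*1/2019662 = -2249817*(-1/235) - 2159168/1009831 = 2249817/235 - 2159168/1009831 = 2271427546447/237310285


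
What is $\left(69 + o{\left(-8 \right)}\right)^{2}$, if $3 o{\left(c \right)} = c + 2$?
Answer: $4489$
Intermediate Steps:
$o{\left(c \right)} = \frac{2}{3} + \frac{c}{3}$ ($o{\left(c \right)} = \frac{c + 2}{3} = \frac{2 + c}{3} = \frac{2}{3} + \frac{c}{3}$)
$\left(69 + o{\left(-8 \right)}\right)^{2} = \left(69 + \left(\frac{2}{3} + \frac{1}{3} \left(-8\right)\right)\right)^{2} = \left(69 + \left(\frac{2}{3} - \frac{8}{3}\right)\right)^{2} = \left(69 - 2\right)^{2} = 67^{2} = 4489$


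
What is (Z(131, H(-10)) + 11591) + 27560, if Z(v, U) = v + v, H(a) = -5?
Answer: 39413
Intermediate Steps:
Z(v, U) = 2*v
(Z(131, H(-10)) + 11591) + 27560 = (2*131 + 11591) + 27560 = (262 + 11591) + 27560 = 11853 + 27560 = 39413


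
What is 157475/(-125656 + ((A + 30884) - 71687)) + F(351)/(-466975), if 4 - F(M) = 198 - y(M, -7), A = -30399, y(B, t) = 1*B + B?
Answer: -73636891989/91927764550 ≈ -0.80103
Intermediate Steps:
y(B, t) = 2*B (y(B, t) = B + B = 2*B)
F(M) = -194 + 2*M (F(M) = 4 - (198 - 2*M) = 4 + (-198 + 2*M) = -194 + 2*M)
157475/(-125656 + ((A + 30884) - 71687)) + F(351)/(-466975) = 157475/(-125656 + ((-30399 + 30884) - 71687)) + (-194 + 2*351)/(-466975) = 157475/(-125656 + (485 - 71687)) + (-194 + 702)*(-1/466975) = 157475/(-125656 - 71202) + 508*(-1/466975) = 157475/(-196858) - 508/466975 = 157475*(-1/196858) - 508/466975 = -157475/196858 - 508/466975 = -73636891989/91927764550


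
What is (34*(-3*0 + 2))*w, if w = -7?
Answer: -476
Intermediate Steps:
(34*(-3*0 + 2))*w = (34*(-3*0 + 2))*(-7) = (34*(0 + 2))*(-7) = (34*2)*(-7) = 68*(-7) = -476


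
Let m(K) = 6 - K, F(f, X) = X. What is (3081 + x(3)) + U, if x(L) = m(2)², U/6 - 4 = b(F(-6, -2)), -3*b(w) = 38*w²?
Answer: 2817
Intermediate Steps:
b(w) = -38*w²/3
U = -280 (U = 24 + 6*(-38/3*(-2)²) = 24 + 6*(-38/3*4) = 24 + 6*(-152/3) = 24 - 304 = -280)
x(L) = 16 (x(L) = (6 - 1*2)² = (6 - 2)² = 4² = 16)
(3081 + x(3)) + U = (3081 + 16) - 280 = 3097 - 280 = 2817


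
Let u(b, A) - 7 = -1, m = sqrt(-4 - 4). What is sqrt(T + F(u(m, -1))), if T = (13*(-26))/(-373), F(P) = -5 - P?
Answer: I*sqrt(1404345)/373 ≈ 3.1771*I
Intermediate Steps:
m = 2*I*sqrt(2) (m = sqrt(-8) = 2*I*sqrt(2) ≈ 2.8284*I)
u(b, A) = 6 (u(b, A) = 7 - 1 = 6)
T = 338/373 (T = -338*(-1/373) = 338/373 ≈ 0.90617)
sqrt(T + F(u(m, -1))) = sqrt(338/373 + (-5 - 1*6)) = sqrt(338/373 + (-5 - 6)) = sqrt(338/373 - 11) = sqrt(-3765/373) = I*sqrt(1404345)/373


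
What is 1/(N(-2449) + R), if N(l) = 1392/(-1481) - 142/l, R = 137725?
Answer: 3626969/499521106819 ≈ 7.2609e-6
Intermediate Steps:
N(l) = -1392/1481 - 142/l (N(l) = 1392*(-1/1481) - 142/l = -1392/1481 - 142/l)
1/(N(-2449) + R) = 1/((-1392/1481 - 142/(-2449)) + 137725) = 1/((-1392/1481 - 142*(-1/2449)) + 137725) = 1/((-1392/1481 + 142/2449) + 137725) = 1/(-3198706/3626969 + 137725) = 1/(499521106819/3626969) = 3626969/499521106819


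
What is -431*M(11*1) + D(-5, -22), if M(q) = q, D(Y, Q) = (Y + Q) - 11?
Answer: -4779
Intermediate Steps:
D(Y, Q) = -11 + Q + Y (D(Y, Q) = (Q + Y) - 11 = -11 + Q + Y)
-431*M(11*1) + D(-5, -22) = -4741 + (-11 - 22 - 5) = -431*11 - 38 = -4741 - 38 = -4779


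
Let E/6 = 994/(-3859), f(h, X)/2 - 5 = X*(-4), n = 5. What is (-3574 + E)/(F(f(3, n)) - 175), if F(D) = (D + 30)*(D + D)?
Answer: 2759606/135065 ≈ 20.432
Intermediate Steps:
f(h, X) = 10 - 8*X (f(h, X) = 10 + 2*(X*(-4)) = 10 + 2*(-4*X) = 10 - 8*X)
E = -5964/3859 (E = 6*(994/(-3859)) = 6*(994*(-1/3859)) = 6*(-994/3859) = -5964/3859 ≈ -1.5455)
F(D) = 2*D*(30 + D) (F(D) = (30 + D)*(2*D) = 2*D*(30 + D))
(-3574 + E)/(F(f(3, n)) - 175) = (-3574 - 5964/3859)/(2*(10 - 8*5)*(30 + (10 - 8*5)) - 175) = -13798030/(3859*(2*(10 - 40)*(30 + (10 - 40)) - 175)) = -13798030/(3859*(2*(-30)*(30 - 30) - 175)) = -13798030/(3859*(2*(-30)*0 - 175)) = -13798030/(3859*(0 - 175)) = -13798030/3859/(-175) = -13798030/3859*(-1/175) = 2759606/135065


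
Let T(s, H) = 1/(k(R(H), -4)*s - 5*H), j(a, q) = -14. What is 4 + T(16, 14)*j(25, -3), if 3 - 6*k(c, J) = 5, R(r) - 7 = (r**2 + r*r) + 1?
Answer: 473/113 ≈ 4.1858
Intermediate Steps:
R(r) = 8 + 2*r**2 (R(r) = 7 + ((r**2 + r*r) + 1) = 7 + ((r**2 + r**2) + 1) = 7 + (2*r**2 + 1) = 7 + (1 + 2*r**2) = 8 + 2*r**2)
k(c, J) = -1/3 (k(c, J) = 1/2 - 1/6*5 = 1/2 - 5/6 = -1/3)
T(s, H) = 1/(-5*H - s/3) (T(s, H) = 1/(-s/3 - 5*H) = 1/(-5*H - s/3))
4 + T(16, 14)*j(25, -3) = 4 - 3/(16 + 15*14)*(-14) = 4 - 3/(16 + 210)*(-14) = 4 - 3/226*(-14) = 4 + 21/113 = 473/113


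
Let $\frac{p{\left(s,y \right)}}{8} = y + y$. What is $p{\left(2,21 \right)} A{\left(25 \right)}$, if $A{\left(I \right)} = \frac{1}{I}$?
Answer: $\frac{336}{25} \approx 13.44$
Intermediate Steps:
$p{\left(s,y \right)} = 16 y$ ($p{\left(s,y \right)} = 8 \left(y + y\right) = 8 \cdot 2 y = 16 y$)
$p{\left(2,21 \right)} A{\left(25 \right)} = \frac{16 \cdot 21}{25} = 336 \cdot \frac{1}{25} = \frac{336}{25}$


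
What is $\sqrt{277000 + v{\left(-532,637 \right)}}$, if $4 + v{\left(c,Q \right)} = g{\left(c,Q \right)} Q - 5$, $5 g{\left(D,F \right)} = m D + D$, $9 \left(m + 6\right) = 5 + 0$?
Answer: $\frac{\sqrt{5203991}}{3} \approx 760.41$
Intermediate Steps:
$m = - \frac{49}{9}$ ($m = -6 + \frac{5 + 0}{9} = -6 + \frac{1}{9} \cdot 5 = -6 + \frac{5}{9} = - \frac{49}{9} \approx -5.4444$)
$g{\left(D,F \right)} = - \frac{8 D}{9}$ ($g{\left(D,F \right)} = \frac{- \frac{49 D}{9} + D}{5} = \frac{\left(- \frac{40}{9}\right) D}{5} = - \frac{8 D}{9}$)
$v{\left(c,Q \right)} = -9 - \frac{8 Q c}{9}$ ($v{\left(c,Q \right)} = -4 + \left(- \frac{8 c}{9} Q - 5\right) = -4 - \left(5 + \frac{8 Q c}{9}\right) = -9 - \frac{8 Q c}{9}$)
$\sqrt{277000 + v{\left(-532,637 \right)}} = \sqrt{277000 - \left(9 + \frac{5096}{9} \left(-532\right)\right)} = \sqrt{277000 + \left(-9 + \frac{2711072}{9}\right)} = \sqrt{277000 + \frac{2710991}{9}} = \sqrt{\frac{5203991}{9}} = \frac{\sqrt{5203991}}{3}$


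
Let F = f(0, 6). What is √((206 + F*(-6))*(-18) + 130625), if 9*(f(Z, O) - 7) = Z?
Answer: √127673 ≈ 357.31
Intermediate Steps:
f(Z, O) = 7 + Z/9
F = 7 (F = 7 + (⅑)*0 = 7 + 0 = 7)
√((206 + F*(-6))*(-18) + 130625) = √((206 + 7*(-6))*(-18) + 130625) = √((206 - 42)*(-18) + 130625) = √(164*(-18) + 130625) = √(-2952 + 130625) = √127673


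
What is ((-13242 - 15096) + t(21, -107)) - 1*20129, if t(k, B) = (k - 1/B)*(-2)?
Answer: -5190465/107 ≈ -48509.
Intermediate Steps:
t(k, B) = -2*k + 2/B
((-13242 - 15096) + t(21, -107)) - 1*20129 = ((-13242 - 15096) + (-2*21 + 2/(-107))) - 1*20129 = (-28338 + (-42 + 2*(-1/107))) - 20129 = (-28338 + (-42 - 2/107)) - 20129 = (-28338 - 4496/107) - 20129 = -3036662/107 - 20129 = -5190465/107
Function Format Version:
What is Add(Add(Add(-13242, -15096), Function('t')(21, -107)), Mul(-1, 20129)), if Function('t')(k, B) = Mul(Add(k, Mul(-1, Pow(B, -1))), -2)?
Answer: Rational(-5190465, 107) ≈ -48509.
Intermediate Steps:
Function('t')(k, B) = Add(Mul(-2, k), Mul(2, Pow(B, -1)))
Add(Add(Add(-13242, -15096), Function('t')(21, -107)), Mul(-1, 20129)) = Add(Add(Add(-13242, -15096), Add(Mul(-2, 21), Mul(2, Pow(-107, -1)))), Mul(-1, 20129)) = Add(Add(-28338, Add(-42, Mul(2, Rational(-1, 107)))), -20129) = Add(Add(-28338, Add(-42, Rational(-2, 107))), -20129) = Add(Add(-28338, Rational(-4496, 107)), -20129) = Add(Rational(-3036662, 107), -20129) = Rational(-5190465, 107)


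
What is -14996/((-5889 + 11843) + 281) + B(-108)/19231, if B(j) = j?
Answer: -289061456/119905285 ≈ -2.4107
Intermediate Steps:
-14996/((-5889 + 11843) + 281) + B(-108)/19231 = -14996/((-5889 + 11843) + 281) - 108/19231 = -14996/(5954 + 281) - 108*1/19231 = -14996/6235 - 108/19231 = -289061456/119905285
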